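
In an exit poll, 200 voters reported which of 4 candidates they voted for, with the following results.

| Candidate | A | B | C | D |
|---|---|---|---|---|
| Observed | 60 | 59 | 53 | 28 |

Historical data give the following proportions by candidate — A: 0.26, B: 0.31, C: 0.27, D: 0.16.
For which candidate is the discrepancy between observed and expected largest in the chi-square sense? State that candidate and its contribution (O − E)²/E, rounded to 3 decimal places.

Expected counts E_i = n·p_i: 200×0.26 = 52, 200×0.31 = 62, 200×0.27 = 54, 200×0.16 = 32.
cat         O        E   (O−E)²/E
A          60       52     1.2308
B          59       62     0.1452
C          53       54     0.0185
D          28       32     0.5000
The largest term is for A: 1.231.

A, 1.231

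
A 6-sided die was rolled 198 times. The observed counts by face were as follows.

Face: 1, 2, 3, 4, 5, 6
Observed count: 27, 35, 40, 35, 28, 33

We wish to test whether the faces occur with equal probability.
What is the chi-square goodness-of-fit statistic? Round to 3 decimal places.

3.576

Under H₀ each category has probability 1/6, so each expected count is 198/6 = 33.
cat         O        E   (O−E)²/E
1          27       33     1.0909
2          35       33     0.1212
3          40       33     1.4848
4          35       33     0.1212
5          28       33     0.7576
6          33       33     0.0000
Sum = 3.576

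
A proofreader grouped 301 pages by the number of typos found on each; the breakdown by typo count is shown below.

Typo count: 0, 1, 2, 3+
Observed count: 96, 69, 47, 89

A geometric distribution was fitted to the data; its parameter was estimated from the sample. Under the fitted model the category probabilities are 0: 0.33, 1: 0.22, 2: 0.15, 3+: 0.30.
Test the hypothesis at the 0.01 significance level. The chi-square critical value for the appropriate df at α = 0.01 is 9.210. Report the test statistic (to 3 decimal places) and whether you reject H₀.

0.323; do not reject

Expected counts E_i = n·p_i: 301×0.33 = 99.33, 301×0.22 = 66.22, 301×0.15 = 45.15, 301×0.30 = 90.3.
χ² = (96−99.33)²/99.33 + (69−66.22)²/66.22 + (47−45.15)²/45.15 + (89−90.3)²/90.3
   = 0.1116 + 0.1167 + 0.0758 + 0.0187
Sum = 0.323
df = 2. Since 0.323 < 9.210, we do not reject H₀.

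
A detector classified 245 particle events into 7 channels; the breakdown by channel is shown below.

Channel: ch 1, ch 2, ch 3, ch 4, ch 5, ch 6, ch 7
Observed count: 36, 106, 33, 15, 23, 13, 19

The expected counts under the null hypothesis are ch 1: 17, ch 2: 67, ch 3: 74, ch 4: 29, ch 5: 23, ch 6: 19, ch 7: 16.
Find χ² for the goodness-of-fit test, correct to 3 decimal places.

ch 1: (36 − 17)²/17 = 361/17 = 21.2353
ch 2: (106 − 67)²/67 = 1521/67 = 22.7015
ch 3: (33 − 74)²/74 = 1681/74 = 22.7162
ch 4: (15 − 29)²/29 = 196/29 = 6.7586
ch 5: (23 − 23)²/23 = 0/23 = 0.0000
ch 6: (13 − 19)²/19 = 36/19 = 1.8947
ch 7: (19 − 16)²/16 = 9/16 = 0.5625
Sum = 75.869

75.869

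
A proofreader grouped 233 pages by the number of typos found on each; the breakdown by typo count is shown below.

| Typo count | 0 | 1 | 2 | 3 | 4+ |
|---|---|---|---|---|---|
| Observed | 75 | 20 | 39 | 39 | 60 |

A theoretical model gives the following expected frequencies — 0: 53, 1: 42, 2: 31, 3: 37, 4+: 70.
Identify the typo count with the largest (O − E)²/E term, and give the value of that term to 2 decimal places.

cat         O        E   (O−E)²/E
0          75       53      9.132
1          20       42     11.524
2          39       31      2.065
3          39       37      0.108
4+         60       70      1.429
The largest term is for 1: 11.52.

1, 11.52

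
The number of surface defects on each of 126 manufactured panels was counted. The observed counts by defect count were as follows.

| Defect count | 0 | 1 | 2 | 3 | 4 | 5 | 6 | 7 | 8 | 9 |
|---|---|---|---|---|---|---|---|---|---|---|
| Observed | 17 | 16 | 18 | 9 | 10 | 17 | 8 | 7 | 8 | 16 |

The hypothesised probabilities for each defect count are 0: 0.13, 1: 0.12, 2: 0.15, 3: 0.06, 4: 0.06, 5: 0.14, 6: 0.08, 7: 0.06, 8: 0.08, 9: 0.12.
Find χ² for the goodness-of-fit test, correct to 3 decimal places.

Expected counts E_i = n·p_i: 126×0.13 = 16.38, 126×0.12 = 15.12, 126×0.15 = 18.9, 126×0.06 = 7.56, 126×0.06 = 7.56, 126×0.14 = 17.64, 126×0.08 = 10.08, 126×0.06 = 7.56, 126×0.08 = 10.08, 126×0.12 = 15.12.
cat         O        E   (O−E)²/E
0          17    16.38     0.0235
1          16    15.12     0.0512
2          18     18.9     0.0429
3           9     7.56     0.2743
4          10     7.56     0.7875
5          17    17.64     0.0232
6           8    10.08     0.4292
7           7     7.56     0.0415
8           8    10.08     0.4292
9          16    15.12     0.0512
Sum = 2.154

2.154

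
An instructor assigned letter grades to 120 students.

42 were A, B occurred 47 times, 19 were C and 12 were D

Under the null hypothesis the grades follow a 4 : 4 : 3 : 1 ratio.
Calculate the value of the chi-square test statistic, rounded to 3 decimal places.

5.758

Ratio total = 12. Expected counts: 120×4/12 = 40, 120×4/12 = 40, 120×3/12 = 30, 120×1/12 = 10.
χ² = (42−40)²/40 + (47−40)²/40 + (19−30)²/30 + (12−10)²/10
   = 0.1000 + 1.2250 + 4.0333 + 0.4000
Sum = 5.758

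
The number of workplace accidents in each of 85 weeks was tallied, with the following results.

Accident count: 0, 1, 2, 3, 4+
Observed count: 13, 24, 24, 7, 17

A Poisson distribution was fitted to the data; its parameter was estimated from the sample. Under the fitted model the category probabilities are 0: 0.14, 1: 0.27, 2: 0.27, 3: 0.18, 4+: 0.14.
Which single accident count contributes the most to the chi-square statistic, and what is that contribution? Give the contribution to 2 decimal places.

Expected counts E_i = n·p_i: 85×0.14 = 11.9, 85×0.27 = 22.95, 85×0.27 = 22.95, 85×0.18 = 15.3, 85×0.14 = 11.9.
χ² = (13−11.9)²/11.9 + (24−22.95)²/22.95 + (24−22.95)²/22.95 + (7−15.3)²/15.3 + (17−11.9)²/11.9
   = 0.102 + 0.048 + 0.048 + 4.503 + 2.186
The largest term is for 3: 4.50.

3, 4.50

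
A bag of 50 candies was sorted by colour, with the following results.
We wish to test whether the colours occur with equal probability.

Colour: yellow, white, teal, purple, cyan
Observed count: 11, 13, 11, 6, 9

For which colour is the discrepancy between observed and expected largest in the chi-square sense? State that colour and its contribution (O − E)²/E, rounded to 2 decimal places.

purple, 1.60

Under H₀ each category has probability 1/5, so each expected count is 50/5 = 10.
cat         O        E   (O−E)²/E
yellow     11       10      0.100
white      13       10      0.900
teal       11       10      0.100
purple      6       10      1.600
cyan        9       10      0.100
The largest term is for purple: 1.60.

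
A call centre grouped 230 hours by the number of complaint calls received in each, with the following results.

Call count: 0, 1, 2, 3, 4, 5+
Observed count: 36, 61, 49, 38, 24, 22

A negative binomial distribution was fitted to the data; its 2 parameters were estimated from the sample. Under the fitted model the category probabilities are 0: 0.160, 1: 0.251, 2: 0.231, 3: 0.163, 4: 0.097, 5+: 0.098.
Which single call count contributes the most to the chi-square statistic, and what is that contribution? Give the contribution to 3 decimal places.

2, 0.321

Expected counts E_i = n·p_i: 230×0.160 = 36.8, 230×0.251 = 57.73, 230×0.231 = 53.13, 230×0.163 = 37.49, 230×0.097 = 22.31, 230×0.098 = 22.54.
0: (36 − 36.8)²/36.8 = 0.64/36.8 = 0.0174
1: (61 − 57.73)²/57.73 = 10.6929/57.73 = 0.1852
2: (49 − 53.13)²/53.13 = 17.0569/53.13 = 0.3210
3: (38 − 37.49)²/37.49 = 0.2601/37.49 = 0.0069
4: (24 − 22.31)²/22.31 = 2.8561/22.31 = 0.1280
5+: (22 − 22.54)²/22.54 = 0.2916/22.54 = 0.0129
The largest term is for 2: 0.321.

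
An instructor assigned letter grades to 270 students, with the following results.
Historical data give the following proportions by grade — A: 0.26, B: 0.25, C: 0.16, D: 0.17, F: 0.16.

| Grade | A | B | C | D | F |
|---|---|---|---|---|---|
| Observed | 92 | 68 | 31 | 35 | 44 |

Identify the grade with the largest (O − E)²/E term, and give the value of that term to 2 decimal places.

Expected counts E_i = n·p_i: 270×0.26 = 70.2, 270×0.25 = 67.5, 270×0.16 = 43.2, 270×0.17 = 45.9, 270×0.16 = 43.2.
cat         O        E   (O−E)²/E
A          92     70.2      6.770
B          68     67.5      0.004
C          31     43.2      3.445
D          35     45.9      2.588
F          44     43.2      0.015
The largest term is for A: 6.77.

A, 6.77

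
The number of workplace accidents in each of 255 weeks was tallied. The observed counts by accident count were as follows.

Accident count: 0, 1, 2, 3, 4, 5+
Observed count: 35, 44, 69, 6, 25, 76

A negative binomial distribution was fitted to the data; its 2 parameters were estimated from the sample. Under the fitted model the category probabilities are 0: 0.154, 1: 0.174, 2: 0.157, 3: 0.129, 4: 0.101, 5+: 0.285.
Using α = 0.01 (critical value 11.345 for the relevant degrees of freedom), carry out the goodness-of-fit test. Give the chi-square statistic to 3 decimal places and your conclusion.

43.587; reject

Expected counts E_i = n·p_i: 255×0.154 = 39.27, 255×0.174 = 44.37, 255×0.157 = 40.035, 255×0.129 = 32.895, 255×0.101 = 25.755, 255×0.285 = 72.675.
0: (35 − 39.27)²/39.27 = 18.2329/39.27 = 0.4643
1: (44 − 44.37)²/44.37 = 0.1369/44.37 = 0.0031
2: (69 − 40.035)²/40.035 = 838.971225/40.035 = 20.9559
3: (6 − 32.895)²/32.895 = 723.341025/32.895 = 21.9894
4: (25 − 25.755)²/25.755 = 0.570025/25.755 = 0.0221
5+: (76 − 72.675)²/72.675 = 11.055625/72.675 = 0.1521
Sum = 43.587
df = 3. Since 43.587 > 11.345, we reject H₀.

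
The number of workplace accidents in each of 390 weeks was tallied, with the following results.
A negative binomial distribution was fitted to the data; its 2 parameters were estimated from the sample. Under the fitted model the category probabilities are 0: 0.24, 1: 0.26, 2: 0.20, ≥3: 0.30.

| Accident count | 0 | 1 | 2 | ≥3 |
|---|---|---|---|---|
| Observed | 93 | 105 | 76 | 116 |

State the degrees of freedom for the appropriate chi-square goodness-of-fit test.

There are k = 4 categories and 2 parameters estimated from the data, so df = 4 − 1 − 2 = 1.

1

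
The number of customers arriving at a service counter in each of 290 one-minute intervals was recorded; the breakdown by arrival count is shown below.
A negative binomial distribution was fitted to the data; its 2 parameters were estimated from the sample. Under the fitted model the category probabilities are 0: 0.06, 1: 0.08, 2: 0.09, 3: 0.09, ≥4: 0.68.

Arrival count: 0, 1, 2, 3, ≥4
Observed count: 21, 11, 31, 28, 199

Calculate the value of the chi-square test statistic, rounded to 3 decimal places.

Expected counts E_i = n·p_i: 290×0.06 = 17.4, 290×0.08 = 23.2, 290×0.09 = 26.1, 290×0.09 = 26.1, 290×0.68 = 197.2.
0: (21 − 17.4)²/17.4 = 12.96/17.4 = 0.7448
1: (11 − 23.2)²/23.2 = 148.84/23.2 = 6.4155
2: (31 − 26.1)²/26.1 = 24.01/26.1 = 0.9199
3: (28 − 26.1)²/26.1 = 3.61/26.1 = 0.1383
≥4: (199 − 197.2)²/197.2 = 3.24/197.2 = 0.0164
Sum = 8.235

8.235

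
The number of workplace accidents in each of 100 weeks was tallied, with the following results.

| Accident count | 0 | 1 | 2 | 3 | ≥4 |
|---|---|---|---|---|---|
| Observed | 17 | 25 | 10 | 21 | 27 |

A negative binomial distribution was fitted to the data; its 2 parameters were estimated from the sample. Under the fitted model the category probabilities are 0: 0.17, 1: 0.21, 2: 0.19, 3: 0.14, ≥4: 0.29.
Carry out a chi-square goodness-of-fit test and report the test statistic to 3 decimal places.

Expected counts E_i = n·p_i: 100×0.17 = 17, 100×0.21 = 21, 100×0.19 = 19, 100×0.14 = 14, 100×0.29 = 29.
χ² = (17−17)²/17 + (25−21)²/21 + (10−19)²/19 + (21−14)²/14 + (27−29)²/29
   = 0.0000 + 0.7619 + 4.2632 + 3.5000 + 0.1379
Sum = 8.663

8.663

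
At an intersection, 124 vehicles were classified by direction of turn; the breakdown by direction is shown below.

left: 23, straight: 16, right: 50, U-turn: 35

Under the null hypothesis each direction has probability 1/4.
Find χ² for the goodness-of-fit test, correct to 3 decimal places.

21.484

Under H₀ each category has probability 1/4, so each expected count is 124/4 = 31.
χ² = (23−31)²/31 + (16−31)²/31 + (50−31)²/31 + (35−31)²/31
   = 2.0645 + 7.2581 + 11.6452 + 0.5161
Sum = 21.484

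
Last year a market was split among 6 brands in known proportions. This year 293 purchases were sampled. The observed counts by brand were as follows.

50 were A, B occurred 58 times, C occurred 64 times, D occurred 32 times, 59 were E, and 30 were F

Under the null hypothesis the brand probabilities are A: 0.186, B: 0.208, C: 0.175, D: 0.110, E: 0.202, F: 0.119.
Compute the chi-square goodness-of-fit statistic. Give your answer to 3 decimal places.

4.353

Expected counts E_i = n·p_i: 293×0.186 = 54.498, 293×0.208 = 60.944, 293×0.175 = 51.275, 293×0.110 = 32.23, 293×0.202 = 59.186, 293×0.119 = 34.867.
χ² = (50−54.498)²/54.498 + (58−60.944)²/60.944 + (64−51.275)²/51.275 + (32−32.23)²/32.23 + (59−59.186)²/59.186 + (30−34.867)²/34.867
   = 0.3712 + 0.1422 + 3.1580 + 0.0016 + 0.0006 + 0.6794
Sum = 4.353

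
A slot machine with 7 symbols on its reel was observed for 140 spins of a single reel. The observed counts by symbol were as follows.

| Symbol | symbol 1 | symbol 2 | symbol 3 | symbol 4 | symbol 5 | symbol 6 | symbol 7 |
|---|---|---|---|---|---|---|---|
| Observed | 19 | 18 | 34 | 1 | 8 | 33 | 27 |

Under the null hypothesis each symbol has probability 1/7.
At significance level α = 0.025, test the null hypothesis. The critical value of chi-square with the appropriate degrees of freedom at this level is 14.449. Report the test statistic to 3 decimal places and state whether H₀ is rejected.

Under H₀ each category has probability 1/7, so each expected count is 140/7 = 20.
cat           O        E   (O−E)²/E
symbol 1     19       20     0.0500
symbol 2     18       20     0.2000
symbol 3     34       20     9.8000
symbol 4      1       20    18.0500
symbol 5      8       20     7.2000
symbol 6     33       20     8.4500
symbol 7     27       20     2.4500
Sum = 46.200
df = 6. Since 46.200 > 14.449, we reject H₀.

46.200; reject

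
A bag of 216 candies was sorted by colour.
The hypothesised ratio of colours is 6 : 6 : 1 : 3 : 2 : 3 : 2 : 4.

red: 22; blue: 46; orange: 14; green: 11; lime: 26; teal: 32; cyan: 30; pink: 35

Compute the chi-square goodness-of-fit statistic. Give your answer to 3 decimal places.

47.156

Ratio total = 27. Expected counts: 216×6/27 = 48, 216×6/27 = 48, 216×1/27 = 8, 216×3/27 = 24, 216×2/27 = 16, 216×3/27 = 24, 216×2/27 = 16, 216×4/27 = 32.
χ² = (22−48)²/48 + (46−48)²/48 + (14−8)²/8 + (11−24)²/24 + (26−16)²/16 + (32−24)²/24 + (30−16)²/16 + (35−32)²/32
   = 14.0833 + 0.0833 + 4.5000 + 7.0417 + 6.2500 + 2.6667 + 12.2500 + 0.2813
Sum = 47.156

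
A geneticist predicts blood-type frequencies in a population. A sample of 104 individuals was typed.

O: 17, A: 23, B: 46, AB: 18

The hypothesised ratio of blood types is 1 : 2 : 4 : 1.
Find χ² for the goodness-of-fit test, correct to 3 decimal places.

4.192

Ratio total = 8. Expected counts: 104×1/8 = 13, 104×2/8 = 26, 104×4/8 = 52, 104×1/8 = 13.
O: (17 − 13)²/13 = 16/13 = 1.2308
A: (23 − 26)²/26 = 9/26 = 0.3462
B: (46 − 52)²/52 = 36/52 = 0.6923
AB: (18 − 13)²/13 = 25/13 = 1.9231
Sum = 4.192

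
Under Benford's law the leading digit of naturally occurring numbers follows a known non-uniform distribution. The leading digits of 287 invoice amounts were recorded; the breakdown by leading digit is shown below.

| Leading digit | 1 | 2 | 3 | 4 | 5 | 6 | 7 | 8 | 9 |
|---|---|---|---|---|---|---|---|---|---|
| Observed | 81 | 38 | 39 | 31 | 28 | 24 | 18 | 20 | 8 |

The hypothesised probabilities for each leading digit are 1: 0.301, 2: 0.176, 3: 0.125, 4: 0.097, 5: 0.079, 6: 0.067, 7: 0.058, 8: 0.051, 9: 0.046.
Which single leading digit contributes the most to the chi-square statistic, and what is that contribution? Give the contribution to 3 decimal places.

Expected counts E_i = n·p_i: 287×0.301 = 86.387, 287×0.176 = 50.512, 287×0.125 = 35.875, 287×0.097 = 27.839, 287×0.079 = 22.673, 287×0.067 = 19.229, 287×0.058 = 16.646, 287×0.051 = 14.637, 287×0.046 = 13.202.
1: (81 − 86.387)²/86.387 = 29.019769/86.387 = 0.3359
2: (38 − 50.512)²/50.512 = 156.550144/50.512 = 3.0993
3: (39 − 35.875)²/35.875 = 9.765625/35.875 = 0.2722
4: (31 − 27.839)²/27.839 = 9.991921/27.839 = 0.3589
5: (28 − 22.673)²/22.673 = 28.376929/22.673 = 1.2516
6: (24 − 19.229)²/19.229 = 22.762441/19.229 = 1.1838
7: (18 − 16.646)²/16.646 = 1.833316/16.646 = 0.1101
8: (20 − 14.637)²/14.637 = 28.761769/14.637 = 1.9650
9: (8 − 13.202)²/13.202 = 27.060804/13.202 = 2.0498
The largest term is for 2: 3.099.

2, 3.099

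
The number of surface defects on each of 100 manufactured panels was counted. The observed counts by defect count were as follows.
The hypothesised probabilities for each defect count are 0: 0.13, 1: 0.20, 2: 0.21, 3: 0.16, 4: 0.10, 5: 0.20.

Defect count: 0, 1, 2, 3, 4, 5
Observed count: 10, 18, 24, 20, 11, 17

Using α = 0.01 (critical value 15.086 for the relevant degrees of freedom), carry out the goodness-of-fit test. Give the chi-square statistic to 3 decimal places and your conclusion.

2.871; do not reject

Expected counts E_i = n·p_i: 100×0.13 = 13, 100×0.20 = 20, 100×0.21 = 21, 100×0.16 = 16, 100×0.10 = 10, 100×0.20 = 20.
χ² = (10−13)²/13 + (18−20)²/20 + (24−21)²/21 + (20−16)²/16 + (11−10)²/10 + (17−20)²/20
   = 0.6923 + 0.2000 + 0.4286 + 1.0000 + 0.1000 + 0.4500
Sum = 2.871
df = 5. Since 2.871 < 15.086, we do not reject H₀.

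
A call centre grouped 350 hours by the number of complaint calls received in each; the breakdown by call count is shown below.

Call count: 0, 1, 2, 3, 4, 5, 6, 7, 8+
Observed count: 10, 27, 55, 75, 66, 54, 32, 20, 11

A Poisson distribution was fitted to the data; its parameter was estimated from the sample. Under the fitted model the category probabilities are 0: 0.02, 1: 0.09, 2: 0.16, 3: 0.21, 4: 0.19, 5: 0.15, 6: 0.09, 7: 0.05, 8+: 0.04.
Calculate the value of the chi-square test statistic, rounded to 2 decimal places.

Expected counts E_i = n·p_i: 350×0.02 = 7, 350×0.09 = 31.5, 350×0.16 = 56, 350×0.21 = 73.5, 350×0.19 = 66.5, 350×0.15 = 52.5, 350×0.09 = 31.5, 350×0.05 = 17.5, 350×0.04 = 14.
χ² = (10−7)²/7 + (27−31.5)²/31.5 + (55−56)²/56 + (75−73.5)²/73.5 + (66−66.5)²/66.5 + (54−52.5)²/52.5 + (32−31.5)²/31.5 + (20−17.5)²/17.5 + (11−14)²/14
   = 1.286 + 0.643 + 0.018 + 0.031 + 0.004 + 0.043 + 0.008 + 0.357 + 0.643
Sum = 3.03

3.03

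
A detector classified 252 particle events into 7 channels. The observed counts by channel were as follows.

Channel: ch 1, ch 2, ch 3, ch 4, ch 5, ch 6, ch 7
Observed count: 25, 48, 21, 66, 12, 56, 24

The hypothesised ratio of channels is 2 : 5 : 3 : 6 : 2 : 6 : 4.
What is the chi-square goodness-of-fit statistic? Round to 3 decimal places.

Ratio total = 28. Expected counts: 252×2/28 = 18, 252×5/28 = 45, 252×3/28 = 27, 252×6/28 = 54, 252×2/28 = 18, 252×6/28 = 54, 252×4/28 = 36.
ch 1: (25 − 18)²/18 = 49/18 = 2.7222
ch 2: (48 − 45)²/45 = 9/45 = 0.2000
ch 3: (21 − 27)²/27 = 36/27 = 1.3333
ch 4: (66 − 54)²/54 = 144/54 = 2.6667
ch 5: (12 − 18)²/18 = 36/18 = 2.0000
ch 6: (56 − 54)²/54 = 4/54 = 0.0741
ch 7: (24 − 36)²/36 = 144/36 = 4.0000
Sum = 12.996

12.996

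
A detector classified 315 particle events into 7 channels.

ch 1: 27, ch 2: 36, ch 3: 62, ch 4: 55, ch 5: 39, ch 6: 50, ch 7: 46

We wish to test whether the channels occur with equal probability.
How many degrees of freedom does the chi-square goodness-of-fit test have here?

There are k = 7 categories and no parameters were estimated from the data, so df = 7 − 1 = 6.

6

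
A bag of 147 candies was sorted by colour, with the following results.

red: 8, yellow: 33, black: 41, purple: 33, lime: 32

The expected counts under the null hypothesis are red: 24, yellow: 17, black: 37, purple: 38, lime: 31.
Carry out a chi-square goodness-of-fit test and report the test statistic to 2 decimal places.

26.85

χ² = (8−24)²/24 + (33−17)²/17 + (41−37)²/37 + (33−38)²/38 + (32−31)²/31
   = 10.667 + 15.059 + 0.432 + 0.658 + 0.032
Sum = 26.85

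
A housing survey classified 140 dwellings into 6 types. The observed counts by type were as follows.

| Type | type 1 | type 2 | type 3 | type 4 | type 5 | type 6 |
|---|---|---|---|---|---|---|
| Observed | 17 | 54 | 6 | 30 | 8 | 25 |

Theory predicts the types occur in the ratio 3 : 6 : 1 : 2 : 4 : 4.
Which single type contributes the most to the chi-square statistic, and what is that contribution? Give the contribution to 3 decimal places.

type 4, 18.286

Ratio total = 20. Expected counts: 140×3/20 = 21, 140×6/20 = 42, 140×1/20 = 7, 140×2/20 = 14, 140×4/20 = 28, 140×4/20 = 28.
cat         O        E   (O−E)²/E
type 1     17       21     0.7619
type 2     54       42     3.4286
type 3      6        7     0.1429
type 4     30       14    18.2857
type 5      8       28    14.2857
type 6     25       28     0.3214
The largest term is for type 4: 18.286.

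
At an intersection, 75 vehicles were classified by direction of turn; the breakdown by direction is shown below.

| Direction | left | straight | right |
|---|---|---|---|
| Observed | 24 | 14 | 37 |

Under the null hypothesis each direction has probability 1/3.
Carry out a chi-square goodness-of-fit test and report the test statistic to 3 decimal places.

10.640

Under H₀ each category has probability 1/3, so each expected count is 75/3 = 25.
left: (24 − 25)²/25 = 1/25 = 0.0400
straight: (14 − 25)²/25 = 121/25 = 4.8400
right: (37 − 25)²/25 = 144/25 = 5.7600
Sum = 10.640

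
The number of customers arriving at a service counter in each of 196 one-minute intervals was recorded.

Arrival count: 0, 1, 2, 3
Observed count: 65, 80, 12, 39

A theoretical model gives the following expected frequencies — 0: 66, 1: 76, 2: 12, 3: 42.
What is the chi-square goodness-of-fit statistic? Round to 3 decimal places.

χ² = (65−66)²/66 + (80−76)²/76 + (12−12)²/12 + (39−42)²/42
   = 0.0152 + 0.2105 + 0.0000 + 0.2143
Sum = 0.440

0.440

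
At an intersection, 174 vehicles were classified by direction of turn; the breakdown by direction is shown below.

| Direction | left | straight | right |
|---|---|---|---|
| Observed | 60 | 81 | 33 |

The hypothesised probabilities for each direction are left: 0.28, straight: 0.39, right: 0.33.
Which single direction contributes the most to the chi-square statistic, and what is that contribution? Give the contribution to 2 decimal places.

right, 10.39

Expected counts E_i = n·p_i: 174×0.28 = 48.72, 174×0.39 = 67.86, 174×0.33 = 57.42.
cat           O        E   (O−E)²/E
left         60    48.72      2.612
straight     81    67.86      2.544
right        33    57.42     10.386
The largest term is for right: 10.39.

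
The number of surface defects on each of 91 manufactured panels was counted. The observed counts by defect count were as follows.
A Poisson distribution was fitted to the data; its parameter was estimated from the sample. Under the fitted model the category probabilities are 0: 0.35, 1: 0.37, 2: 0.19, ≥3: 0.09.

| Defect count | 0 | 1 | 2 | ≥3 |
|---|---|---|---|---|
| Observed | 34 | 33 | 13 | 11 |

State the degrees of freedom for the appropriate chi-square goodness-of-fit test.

There are k = 4 categories and 1 parameter estimated from the data, so df = 4 − 1 − 1 = 2.

2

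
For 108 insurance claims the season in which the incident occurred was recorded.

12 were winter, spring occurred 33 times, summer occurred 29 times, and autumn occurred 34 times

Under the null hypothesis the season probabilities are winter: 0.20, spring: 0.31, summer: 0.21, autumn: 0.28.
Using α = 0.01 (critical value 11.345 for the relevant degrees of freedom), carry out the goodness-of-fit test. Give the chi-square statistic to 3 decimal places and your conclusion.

6.502; do not reject

Expected counts E_i = n·p_i: 108×0.20 = 21.6, 108×0.31 = 33.48, 108×0.21 = 22.68, 108×0.28 = 30.24.
winter: (12 − 21.6)²/21.6 = 92.16/21.6 = 4.2667
spring: (33 − 33.48)²/33.48 = 0.2304/33.48 = 0.0069
summer: (29 − 22.68)²/22.68 = 39.9424/22.68 = 1.7611
autumn: (34 − 30.24)²/30.24 = 14.1376/30.24 = 0.4675
Sum = 6.502
df = 3. Since 6.502 < 11.345, we do not reject H₀.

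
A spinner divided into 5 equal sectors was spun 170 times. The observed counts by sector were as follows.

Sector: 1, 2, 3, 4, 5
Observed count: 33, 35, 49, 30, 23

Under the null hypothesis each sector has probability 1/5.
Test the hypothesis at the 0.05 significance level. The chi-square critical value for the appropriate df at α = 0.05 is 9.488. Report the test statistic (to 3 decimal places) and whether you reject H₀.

Under H₀ each category has probability 1/5, so each expected count is 170/5 = 34.
cat         O        E   (O−E)²/E
1          33       34     0.0294
2          35       34     0.0294
3          49       34     6.6176
4          30       34     0.4706
5          23       34     3.5588
Sum = 10.706
df = 4. Since 10.706 > 9.488, we reject H₀.

10.706; reject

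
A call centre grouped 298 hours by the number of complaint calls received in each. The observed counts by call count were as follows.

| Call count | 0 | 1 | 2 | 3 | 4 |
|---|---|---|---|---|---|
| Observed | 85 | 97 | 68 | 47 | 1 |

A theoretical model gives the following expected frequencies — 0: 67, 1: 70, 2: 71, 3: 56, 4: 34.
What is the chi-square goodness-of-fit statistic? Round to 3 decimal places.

48.853

χ² = (85−67)²/67 + (97−70)²/70 + (68−71)²/71 + (47−56)²/56 + (1−34)²/34
   = 4.8358 + 10.4143 + 0.1268 + 1.4464 + 32.0294
Sum = 48.853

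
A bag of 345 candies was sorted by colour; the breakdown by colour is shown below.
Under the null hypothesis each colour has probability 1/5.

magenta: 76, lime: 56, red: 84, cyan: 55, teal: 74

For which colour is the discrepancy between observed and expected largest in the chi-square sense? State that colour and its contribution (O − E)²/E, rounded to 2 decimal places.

red, 3.26

Under H₀ each category has probability 1/5, so each expected count is 345/5 = 69.
cat          O        E   (O−E)²/E
magenta     76       69      0.710
lime        56       69      2.449
red         84       69      3.261
cyan        55       69      2.841
teal        74       69      0.362
The largest term is for red: 3.26.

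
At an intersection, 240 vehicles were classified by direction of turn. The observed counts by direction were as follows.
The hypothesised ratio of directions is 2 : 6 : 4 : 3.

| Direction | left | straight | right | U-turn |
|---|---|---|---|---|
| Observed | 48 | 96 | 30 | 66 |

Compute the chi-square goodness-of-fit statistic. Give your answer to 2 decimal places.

Ratio total = 15. Expected counts: 240×2/15 = 32, 240×6/15 = 96, 240×4/15 = 64, 240×3/15 = 48.
cat           O        E   (O−E)²/E
left         48       32      8.000
straight     96       96      0.000
right        30       64     18.063
U-turn       66       48      6.750
Sum = 32.81

32.81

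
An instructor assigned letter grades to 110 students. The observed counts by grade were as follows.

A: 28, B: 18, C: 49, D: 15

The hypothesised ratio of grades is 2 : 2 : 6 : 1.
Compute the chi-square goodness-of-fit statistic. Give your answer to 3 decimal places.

7.917

Ratio total = 11. Expected counts: 110×2/11 = 20, 110×2/11 = 20, 110×6/11 = 60, 110×1/11 = 10.
cat         O        E   (O−E)²/E
A          28       20     3.2000
B          18       20     0.2000
C          49       60     2.0167
D          15       10     2.5000
Sum = 7.917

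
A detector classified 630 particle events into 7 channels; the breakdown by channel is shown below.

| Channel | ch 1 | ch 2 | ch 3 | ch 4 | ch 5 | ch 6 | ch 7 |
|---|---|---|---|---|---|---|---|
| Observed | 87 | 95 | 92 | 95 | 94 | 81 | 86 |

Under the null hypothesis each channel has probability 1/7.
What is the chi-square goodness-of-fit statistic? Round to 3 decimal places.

1.956

Expected count for each of the 7 categories: 630/7 = 90.
ch 1: (87 − 90)²/90 = 9/90 = 0.1000
ch 2: (95 − 90)²/90 = 25/90 = 0.2778
ch 3: (92 − 90)²/90 = 4/90 = 0.0444
ch 4: (95 − 90)²/90 = 25/90 = 0.2778
ch 5: (94 − 90)²/90 = 16/90 = 0.1778
ch 6: (81 − 90)²/90 = 81/90 = 0.9000
ch 7: (86 − 90)²/90 = 16/90 = 0.1778
Sum = 1.956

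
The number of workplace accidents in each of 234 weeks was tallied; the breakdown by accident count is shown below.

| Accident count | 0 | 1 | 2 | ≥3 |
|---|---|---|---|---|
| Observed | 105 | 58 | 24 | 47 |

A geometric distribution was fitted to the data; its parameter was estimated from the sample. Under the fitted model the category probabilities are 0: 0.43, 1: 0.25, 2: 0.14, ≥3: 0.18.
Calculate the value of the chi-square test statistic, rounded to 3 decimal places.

Expected counts E_i = n·p_i: 234×0.43 = 100.62, 234×0.25 = 58.5, 234×0.14 = 32.76, 234×0.18 = 42.12.
cat         O        E   (O−E)²/E
0         105   100.62     0.1907
1          58     58.5     0.0043
2          24    32.76     2.3424
≥3         47    42.12     0.5654
Sum = 3.103

3.103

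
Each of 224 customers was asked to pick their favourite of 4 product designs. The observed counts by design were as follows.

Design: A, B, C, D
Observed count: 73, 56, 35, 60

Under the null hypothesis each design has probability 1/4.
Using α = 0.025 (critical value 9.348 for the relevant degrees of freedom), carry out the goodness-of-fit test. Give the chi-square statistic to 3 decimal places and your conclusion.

13.321; reject

Expected count for each of the 4 categories: 224/4 = 56.
A: (73 − 56)²/56 = 289/56 = 5.1607
B: (56 − 56)²/56 = 0/56 = 0.0000
C: (35 − 56)²/56 = 441/56 = 7.8750
D: (60 − 56)²/56 = 16/56 = 0.2857
Sum = 13.321
df = 3. Since 13.321 > 9.348, we reject H₀.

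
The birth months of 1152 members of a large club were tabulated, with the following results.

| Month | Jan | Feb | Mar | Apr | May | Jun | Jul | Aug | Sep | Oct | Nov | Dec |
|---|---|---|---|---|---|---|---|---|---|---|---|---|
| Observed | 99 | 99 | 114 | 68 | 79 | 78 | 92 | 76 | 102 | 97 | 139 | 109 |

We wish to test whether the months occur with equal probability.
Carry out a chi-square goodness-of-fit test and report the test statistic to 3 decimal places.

43.854

Expected count for each of the 12 categories: 1152/12 = 96.
Jan: (99 − 96)²/96 = 9/96 = 0.0938
Feb: (99 − 96)²/96 = 9/96 = 0.0938
Mar: (114 − 96)²/96 = 324/96 = 3.3750
Apr: (68 − 96)²/96 = 784/96 = 8.1667
May: (79 − 96)²/96 = 289/96 = 3.0104
Jun: (78 − 96)²/96 = 324/96 = 3.3750
Jul: (92 − 96)²/96 = 16/96 = 0.1667
Aug: (76 − 96)²/96 = 400/96 = 4.1667
Sep: (102 − 96)²/96 = 36/96 = 0.3750
Oct: (97 − 96)²/96 = 1/96 = 0.0104
Nov: (139 − 96)²/96 = 1849/96 = 19.2604
Dec: (109 − 96)²/96 = 169/96 = 1.7604
Sum = 43.854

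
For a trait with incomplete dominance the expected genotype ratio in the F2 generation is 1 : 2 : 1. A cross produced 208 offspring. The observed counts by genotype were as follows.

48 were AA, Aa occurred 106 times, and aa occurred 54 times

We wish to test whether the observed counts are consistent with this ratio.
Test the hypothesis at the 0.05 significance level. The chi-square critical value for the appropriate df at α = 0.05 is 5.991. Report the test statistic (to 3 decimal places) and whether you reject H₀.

0.423; do not reject

Ratio total = 4. Expected counts: 208×1/4 = 52, 208×2/4 = 104, 208×1/4 = 52.
χ² = (48−52)²/52 + (106−104)²/104 + (54−52)²/52
   = 0.3077 + 0.0385 + 0.0769
Sum = 0.423
df = 2. Since 0.423 < 5.991, we do not reject H₀.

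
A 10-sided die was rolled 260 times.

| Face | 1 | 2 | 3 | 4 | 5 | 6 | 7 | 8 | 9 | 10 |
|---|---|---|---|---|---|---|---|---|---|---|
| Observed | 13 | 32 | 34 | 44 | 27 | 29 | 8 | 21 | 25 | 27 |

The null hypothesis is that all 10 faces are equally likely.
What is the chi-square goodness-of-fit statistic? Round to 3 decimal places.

36.692

Expected count for each of the 10 categories: 260/10 = 26.
χ² = (13−26)²/26 + (32−26)²/26 + (34−26)²/26 + (44−26)²/26 + (27−26)²/26 + (29−26)²/26 + (8−26)²/26 + (21−26)²/26 + (25−26)²/26 + (27−26)²/26
   = 6.5000 + 1.3846 + 2.4615 + 12.4615 + 0.0385 + 0.3462 + 12.4615 + 0.9615 + 0.0385 + 0.0385
Sum = 36.692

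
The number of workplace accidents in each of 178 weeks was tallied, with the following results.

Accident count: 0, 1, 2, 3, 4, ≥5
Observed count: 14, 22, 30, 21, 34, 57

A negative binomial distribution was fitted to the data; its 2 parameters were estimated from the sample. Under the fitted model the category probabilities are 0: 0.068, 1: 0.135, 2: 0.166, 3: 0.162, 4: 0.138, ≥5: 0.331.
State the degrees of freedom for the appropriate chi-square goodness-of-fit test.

3

There are k = 6 categories and 2 parameters estimated from the data, so df = 6 − 1 − 2 = 3.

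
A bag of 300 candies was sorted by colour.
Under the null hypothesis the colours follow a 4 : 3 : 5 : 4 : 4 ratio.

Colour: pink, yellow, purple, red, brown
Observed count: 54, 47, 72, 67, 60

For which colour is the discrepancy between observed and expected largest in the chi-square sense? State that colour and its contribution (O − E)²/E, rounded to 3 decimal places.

red, 0.817

Ratio total = 20. Expected counts: 300×4/20 = 60, 300×3/20 = 45, 300×5/20 = 75, 300×4/20 = 60, 300×4/20 = 60.
χ² = (54−60)²/60 + (47−45)²/45 + (72−75)²/75 + (67−60)²/60 + (60−60)²/60
   = 0.6000 + 0.0889 + 0.1200 + 0.8167 + 0.0000
The largest term is for red: 0.817.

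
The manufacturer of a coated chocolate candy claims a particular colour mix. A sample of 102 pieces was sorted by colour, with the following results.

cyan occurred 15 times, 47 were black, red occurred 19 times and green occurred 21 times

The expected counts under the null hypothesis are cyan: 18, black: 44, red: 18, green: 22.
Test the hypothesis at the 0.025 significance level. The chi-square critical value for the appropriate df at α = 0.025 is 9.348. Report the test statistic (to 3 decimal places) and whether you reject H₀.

0.806; do not reject

χ² = (15−18)²/18 + (47−44)²/44 + (19−18)²/18 + (21−22)²/22
   = 0.5000 + 0.2045 + 0.0556 + 0.0455
Sum = 0.806
df = 3. Since 0.806 < 9.348, we do not reject H₀.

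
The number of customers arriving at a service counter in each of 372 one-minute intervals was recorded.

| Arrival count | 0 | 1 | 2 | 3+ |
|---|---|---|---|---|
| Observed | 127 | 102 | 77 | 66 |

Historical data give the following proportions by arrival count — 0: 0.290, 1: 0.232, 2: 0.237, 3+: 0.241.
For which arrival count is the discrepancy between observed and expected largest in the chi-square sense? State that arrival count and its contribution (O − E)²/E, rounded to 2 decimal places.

3+, 6.24

Expected counts E_i = n·p_i: 372×0.290 = 107.88, 372×0.232 = 86.304, 372×0.237 = 88.164, 372×0.241 = 89.652.
0: (127 − 107.88)²/107.88 = 365.5744/107.88 = 3.389
1: (102 − 86.304)²/86.304 = 246.364416/86.304 = 2.855
2: (77 − 88.164)²/88.164 = 124.634896/88.164 = 1.414
3+: (66 − 89.652)²/89.652 = 559.417104/89.652 = 6.240
The largest term is for 3+: 6.24.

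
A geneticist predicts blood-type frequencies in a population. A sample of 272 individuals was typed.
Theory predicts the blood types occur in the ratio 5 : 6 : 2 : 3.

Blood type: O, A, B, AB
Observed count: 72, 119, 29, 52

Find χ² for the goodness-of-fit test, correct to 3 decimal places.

5.576

Ratio total = 16. Expected counts: 272×5/16 = 85, 272×6/16 = 102, 272×2/16 = 34, 272×3/16 = 51.
cat         O        E   (O−E)²/E
O          72       85     1.9882
A         119      102     2.8333
B          29       34     0.7353
AB         52       51     0.0196
Sum = 5.576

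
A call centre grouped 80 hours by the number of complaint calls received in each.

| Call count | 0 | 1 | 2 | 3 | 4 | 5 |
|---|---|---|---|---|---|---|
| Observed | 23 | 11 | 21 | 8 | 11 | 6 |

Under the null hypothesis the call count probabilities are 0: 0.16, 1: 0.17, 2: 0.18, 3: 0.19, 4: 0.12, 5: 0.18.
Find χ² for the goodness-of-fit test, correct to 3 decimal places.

20.165

Expected counts E_i = n·p_i: 80×0.16 = 12.8, 80×0.17 = 13.6, 80×0.18 = 14.4, 80×0.19 = 15.2, 80×0.12 = 9.6, 80×0.18 = 14.4.
0: (23 − 12.8)²/12.8 = 104.04/12.8 = 8.1281
1: (11 − 13.6)²/13.6 = 6.76/13.6 = 0.4971
2: (21 − 14.4)²/14.4 = 43.56/14.4 = 3.0250
3: (8 − 15.2)²/15.2 = 51.84/15.2 = 3.4105
4: (11 − 9.6)²/9.6 = 1.96/9.6 = 0.2042
5: (6 − 14.4)²/14.4 = 70.56/14.4 = 4.9000
Sum = 20.165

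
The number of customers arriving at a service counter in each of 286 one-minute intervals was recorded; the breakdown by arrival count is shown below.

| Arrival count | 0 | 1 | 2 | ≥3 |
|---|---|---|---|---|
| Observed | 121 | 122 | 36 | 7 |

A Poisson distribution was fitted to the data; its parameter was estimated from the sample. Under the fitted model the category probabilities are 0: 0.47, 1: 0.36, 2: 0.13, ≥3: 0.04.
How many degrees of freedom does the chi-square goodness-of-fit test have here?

2

There are k = 4 categories and 1 parameter estimated from the data, so df = 4 − 1 − 1 = 2.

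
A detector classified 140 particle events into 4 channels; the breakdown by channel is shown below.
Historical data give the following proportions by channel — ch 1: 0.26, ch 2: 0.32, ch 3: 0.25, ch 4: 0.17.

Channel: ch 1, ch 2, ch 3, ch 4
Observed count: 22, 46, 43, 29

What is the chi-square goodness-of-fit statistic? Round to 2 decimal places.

Expected counts E_i = n·p_i: 140×0.26 = 36.4, 140×0.32 = 44.8, 140×0.25 = 35, 140×0.17 = 23.8.
ch 1: (22 − 36.4)²/36.4 = 207.36/36.4 = 5.697
ch 2: (46 − 44.8)²/44.8 = 1.44/44.8 = 0.032
ch 3: (43 − 35)²/35 = 64/35 = 1.829
ch 4: (29 − 23.8)²/23.8 = 27.04/23.8 = 1.136
Sum = 8.69

8.69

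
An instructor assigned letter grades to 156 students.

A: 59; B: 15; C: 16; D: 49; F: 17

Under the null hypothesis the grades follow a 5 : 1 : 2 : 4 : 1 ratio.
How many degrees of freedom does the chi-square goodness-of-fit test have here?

4

There are k = 5 categories and no parameters were estimated from the data, so df = 5 − 1 = 4.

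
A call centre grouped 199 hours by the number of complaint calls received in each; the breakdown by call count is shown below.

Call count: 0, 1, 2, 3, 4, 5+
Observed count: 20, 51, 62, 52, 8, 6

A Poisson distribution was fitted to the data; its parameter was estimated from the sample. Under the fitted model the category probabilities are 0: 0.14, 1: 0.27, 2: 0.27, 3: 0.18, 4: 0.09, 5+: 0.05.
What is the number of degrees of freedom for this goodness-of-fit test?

4

There are k = 6 categories and 1 parameter estimated from the data, so df = 6 − 1 − 1 = 4.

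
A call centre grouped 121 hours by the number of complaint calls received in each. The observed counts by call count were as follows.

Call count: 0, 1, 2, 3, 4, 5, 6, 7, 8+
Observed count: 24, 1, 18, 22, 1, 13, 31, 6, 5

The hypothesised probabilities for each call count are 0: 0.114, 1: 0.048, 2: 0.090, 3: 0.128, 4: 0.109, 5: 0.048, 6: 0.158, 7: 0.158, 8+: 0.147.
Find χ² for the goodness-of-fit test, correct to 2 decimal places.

Expected counts E_i = n·p_i: 121×0.114 = 13.794, 121×0.048 = 5.808, 121×0.090 = 10.89, 121×0.128 = 15.488, 121×0.109 = 13.189, 121×0.048 = 5.808, 121×0.158 = 19.118, 121×0.158 = 19.118, 121×0.147 = 17.787.
χ² = (24−13.794)²/13.794 + (1−5.808)²/5.808 + (18−10.89)²/10.89 + (22−15.488)²/15.488 + (1−13.189)²/13.189 + (13−5.808)²/5.808 + (31−19.118)²/19.118 + (6−19.118)²/19.118 + (5−17.787)²/17.787
   = 7.551 + 3.980 + 4.642 + 2.738 + 11.265 + 8.906 + 7.385 + 9.001 + 9.193
Sum = 64.66

64.66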